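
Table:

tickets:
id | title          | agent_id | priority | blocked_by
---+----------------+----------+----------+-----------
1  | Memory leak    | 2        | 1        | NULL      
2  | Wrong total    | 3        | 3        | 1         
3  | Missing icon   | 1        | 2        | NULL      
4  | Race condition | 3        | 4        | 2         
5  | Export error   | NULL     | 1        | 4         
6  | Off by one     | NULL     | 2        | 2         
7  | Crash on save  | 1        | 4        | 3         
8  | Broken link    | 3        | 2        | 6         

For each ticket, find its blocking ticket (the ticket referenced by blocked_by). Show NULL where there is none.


This is a self-join: tickets is joined to a second copy of itself, matching each row's blocked_by to another row's id. Use LEFT JOIN so rows with blocked_by=NULL are kept.
  - ticket 1 (Memory leak): blocked_by=NULL -> NULL
  - ticket 2 (Wrong total): blocked_by=1 -> Memory leak
  - ticket 3 (Missing icon): blocked_by=NULL -> NULL
  - ticket 4 (Race condition): blocked_by=2 -> Wrong total
  - ticket 5 (Export error): blocked_by=4 -> Race condition
  - ticket 6 (Off by one): blocked_by=2 -> Wrong total
  - ticket 7 (Crash on save): blocked_by=3 -> Missing icon
  - ticket 8 (Broken link): blocked_by=6 -> Off by one

SQL:
SELECT a.title AS item, b.title AS blocked_by
FROM tickets a
LEFT JOIN tickets b ON a.blocked_by = b.id

Result:
item           | blocked_by    
---------------+---------------
Memory leak    | NULL          
Wrong total    | Memory leak   
Missing icon   | NULL          
Race condition | Wrong total   
Export error   | Race condition
Off by one     | Wrong total   
Crash on save  | Missing icon  
Broken link    | Off by one    


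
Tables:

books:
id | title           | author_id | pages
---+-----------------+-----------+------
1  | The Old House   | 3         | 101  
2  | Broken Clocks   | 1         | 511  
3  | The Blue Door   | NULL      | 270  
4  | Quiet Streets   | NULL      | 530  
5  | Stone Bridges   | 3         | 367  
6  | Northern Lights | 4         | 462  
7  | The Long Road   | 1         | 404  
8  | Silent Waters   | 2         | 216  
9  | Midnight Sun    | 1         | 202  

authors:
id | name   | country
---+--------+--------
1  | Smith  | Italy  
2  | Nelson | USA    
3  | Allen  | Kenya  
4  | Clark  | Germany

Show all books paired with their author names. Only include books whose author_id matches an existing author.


INNER JOIN keeps only books rows whose author_id matches an id in authors. Walk through each book:
  - book 1 (The Old House): author_id=3 -> matches Allen
  - book 2 (Broken Clocks): author_id=1 -> matches Smith
  - book 3 (The Blue Door): author_id=NULL, no match -> dropped
  - book 4 (Quiet Streets): author_id=NULL, no match -> dropped
  - book 5 (Stone Bridges): author_id=3 -> matches Allen
  - book 6 (Northern Lights): author_id=4 -> matches Clark
  - book 7 (The Long Road): author_id=1 -> matches Smith
  - book 8 (Silent Waters): author_id=2 -> matches Nelson
  - book 9 (Midnight Sun): author_id=1 -> matches Smith
So 2 of 9 rows are dropped.

SQL:
SELECT a.title, b.name AS author
FROM books a
INNER JOIN authors b ON a.author_id = b.id

Result:
title           | author
----------------+-------
The Old House   | Allen 
Broken Clocks   | Smith 
Stone Bridges   | Allen 
Northern Lights | Clark 
The Long Road   | Smith 
Silent Waters   | Nelson
Midnight Sun    | Smith 


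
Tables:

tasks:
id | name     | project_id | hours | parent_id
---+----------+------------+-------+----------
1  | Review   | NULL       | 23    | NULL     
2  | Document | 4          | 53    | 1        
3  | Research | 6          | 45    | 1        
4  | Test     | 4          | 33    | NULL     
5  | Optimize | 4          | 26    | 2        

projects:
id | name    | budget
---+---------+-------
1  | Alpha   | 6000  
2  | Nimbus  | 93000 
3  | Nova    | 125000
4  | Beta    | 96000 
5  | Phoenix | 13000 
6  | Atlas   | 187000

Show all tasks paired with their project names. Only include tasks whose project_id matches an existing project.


INNER JOIN keeps only tasks rows whose project_id matches an id in projects. Walk through each task:
  - task 1 (Review): project_id=NULL, no match -> dropped
  - task 2 (Document): project_id=4 -> matches Beta
  - task 3 (Research): project_id=6 -> matches Atlas
  - task 4 (Test): project_id=4 -> matches Beta
  - task 5 (Optimize): project_id=4 -> matches Beta
So 1 of 5 rows is dropped.

SQL:
SELECT a.name, b.name AS project
FROM tasks a
INNER JOIN projects b ON a.project_id = b.id

Result:
name     | project
---------+--------
Document | Beta   
Research | Atlas  
Test     | Beta   
Optimize | Beta   


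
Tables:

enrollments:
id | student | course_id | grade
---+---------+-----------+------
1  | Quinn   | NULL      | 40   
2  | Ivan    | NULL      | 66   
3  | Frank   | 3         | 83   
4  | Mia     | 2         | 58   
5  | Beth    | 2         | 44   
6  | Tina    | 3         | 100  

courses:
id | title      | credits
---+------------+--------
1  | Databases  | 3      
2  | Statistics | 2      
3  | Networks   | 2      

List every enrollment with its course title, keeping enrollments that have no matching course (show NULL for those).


LEFT JOIN keeps every row from enrollments (the left table); where course_id has no match in courses, the course columns become NULL. Walk through each enrollment:
  - enrollment 1 (Quinn): course_id=NULL, no match -> kept with NULL
  - enrollment 2 (Ivan): course_id=NULL, no match -> kept with NULL
  - enrollment 3 (Frank): course_id=3 -> matches Networks
  - enrollment 4 (Mia): course_id=2 -> matches Statistics
  - enrollment 5 (Beth): course_id=2 -> matches Statistics
  - enrollment 6 (Tina): course_id=3 -> matches Networks
All 6 rows appear; 2 have NULL course.

SQL:
SELECT a.student, b.title AS course
FROM enrollments a
LEFT JOIN courses b ON a.course_id = b.id

Result:
student | course    
--------+-----------
Quinn   | NULL      
Ivan    | NULL      
Frank   | Networks  
Mia     | Statistics
Beth    | Statistics
Tina    | Networks  


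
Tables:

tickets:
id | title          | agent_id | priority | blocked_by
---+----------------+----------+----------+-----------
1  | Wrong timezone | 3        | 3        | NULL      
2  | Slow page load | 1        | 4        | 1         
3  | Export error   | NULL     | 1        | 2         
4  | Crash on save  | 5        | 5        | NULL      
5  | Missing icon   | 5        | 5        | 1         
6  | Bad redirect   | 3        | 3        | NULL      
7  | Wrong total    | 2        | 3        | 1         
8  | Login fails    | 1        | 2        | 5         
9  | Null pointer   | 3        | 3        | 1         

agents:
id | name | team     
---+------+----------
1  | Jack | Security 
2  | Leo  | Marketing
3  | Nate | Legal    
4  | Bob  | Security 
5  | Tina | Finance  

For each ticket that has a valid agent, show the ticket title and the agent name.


INNER JOIN keeps only tickets rows whose agent_id matches an id in agents. Walk through each ticket:
  - ticket 1 (Wrong timezone): agent_id=3 -> matches Nate
  - ticket 2 (Slow page load): agent_id=1 -> matches Jack
  - ticket 3 (Export error): agent_id=NULL, no match -> dropped
  - ticket 4 (Crash on save): agent_id=5 -> matches Tina
  - ticket 5 (Missing icon): agent_id=5 -> matches Tina
  - ticket 6 (Bad redirect): agent_id=3 -> matches Nate
  - ticket 7 (Wrong total): agent_id=2 -> matches Leo
  - ticket 8 (Login fails): agent_id=1 -> matches Jack
  - ticket 9 (Null pointer): agent_id=3 -> matches Nate
So 1 of 9 rows is dropped.

SQL:
SELECT a.title, b.name AS agent
FROM tickets a
INNER JOIN agents b ON a.agent_id = b.id

Result:
title          | agent
---------------+------
Wrong timezone | Nate 
Slow page load | Jack 
Crash on save  | Tina 
Missing icon   | Tina 
Bad redirect   | Nate 
Wrong total    | Leo  
Login fails    | Jack 
Null pointer   | Nate 


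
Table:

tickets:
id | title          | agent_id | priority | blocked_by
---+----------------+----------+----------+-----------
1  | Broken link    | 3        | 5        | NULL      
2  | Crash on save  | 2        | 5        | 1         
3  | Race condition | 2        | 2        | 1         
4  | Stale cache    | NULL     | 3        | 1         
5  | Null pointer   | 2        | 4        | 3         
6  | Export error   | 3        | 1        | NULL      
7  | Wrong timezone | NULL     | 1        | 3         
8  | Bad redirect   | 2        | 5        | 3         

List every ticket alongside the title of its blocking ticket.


This is a self-join: tickets is joined to a second copy of itself, matching each row's blocked_by to another row's id. Use LEFT JOIN so rows with blocked_by=NULL are kept.
  - ticket 1 (Broken link): blocked_by=NULL -> NULL
  - ticket 2 (Crash on save): blocked_by=1 -> Broken link
  - ticket 3 (Race condition): blocked_by=1 -> Broken link
  - ticket 4 (Stale cache): blocked_by=1 -> Broken link
  - ticket 5 (Null pointer): blocked_by=3 -> Race condition
  - ticket 6 (Export error): blocked_by=NULL -> NULL
  - ticket 7 (Wrong timezone): blocked_by=3 -> Race condition
  - ticket 8 (Bad redirect): blocked_by=3 -> Race condition

SQL:
SELECT a.title AS item, b.title AS blocked_by
FROM tickets a
LEFT JOIN tickets b ON a.blocked_by = b.id

Result:
item           | blocked_by    
---------------+---------------
Broken link    | NULL          
Crash on save  | Broken link   
Race condition | Broken link   
Stale cache    | Broken link   
Null pointer   | Race condition
Export error   | NULL          
Wrong timezone | Race condition
Bad redirect   | Race condition


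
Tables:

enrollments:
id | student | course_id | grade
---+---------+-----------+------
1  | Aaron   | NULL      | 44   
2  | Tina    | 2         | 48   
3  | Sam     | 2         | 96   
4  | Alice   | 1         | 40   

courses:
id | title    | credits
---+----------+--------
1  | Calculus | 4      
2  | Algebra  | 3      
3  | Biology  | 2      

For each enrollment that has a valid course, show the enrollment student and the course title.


INNER JOIN keeps only enrollments rows whose course_id matches an id in courses. Walk through each enrollment:
  - enrollment 1 (Aaron): course_id=NULL, no match -> dropped
  - enrollment 2 (Tina): course_id=2 -> matches Algebra
  - enrollment 3 (Sam): course_id=2 -> matches Algebra
  - enrollment 4 (Alice): course_id=1 -> matches Calculus
So 1 of 4 rows is dropped.

SQL:
SELECT a.student, b.title AS course
FROM enrollments a
INNER JOIN courses b ON a.course_id = b.id

Result:
student | course  
--------+---------
Tina    | Algebra 
Sam     | Algebra 
Alice   | Calculus


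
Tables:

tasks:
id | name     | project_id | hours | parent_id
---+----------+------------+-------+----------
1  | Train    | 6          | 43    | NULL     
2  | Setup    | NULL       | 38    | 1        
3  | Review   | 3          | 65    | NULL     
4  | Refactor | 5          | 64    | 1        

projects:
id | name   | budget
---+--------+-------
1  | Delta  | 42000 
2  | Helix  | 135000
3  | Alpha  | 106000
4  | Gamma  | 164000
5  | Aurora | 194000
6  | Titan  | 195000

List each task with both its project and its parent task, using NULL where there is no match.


Two LEFT JOINs from the same base table tasks: one to projects via project_id, one to tasks itself via parent_id. Both are LEFT so every task is preserved.
Match against projects:
  - task 1 (Train): project_id=6 -> matches Titan
  - task 2 (Setup): project_id=NULL, no match -> kept with NULL
  - task 3 (Review): project_id=3 -> matches Alpha
  - task 4 (Refactor): project_id=5 -> matches Aurora
Match against tasks (self):
  - task 1 (Train): parent_id=NULL -> NULL
  - task 2 (Setup): parent_id=1 -> Train
  - task 3 (Review): parent_id=NULL -> NULL
  - task 4 (Refactor): parent_id=1 -> Train

SQL:
SELECT a.name, b.name AS project, c.name AS parent
FROM tasks a
LEFT JOIN projects b ON a.project_id = b.id
LEFT JOIN tasks c ON a.parent_id = c.id

Result:
name     | project | parent
---------+---------+-------
Train    | Titan   | NULL  
Setup    | NULL    | Train 
Review   | Alpha   | NULL  
Refactor | Aurora  | Train 


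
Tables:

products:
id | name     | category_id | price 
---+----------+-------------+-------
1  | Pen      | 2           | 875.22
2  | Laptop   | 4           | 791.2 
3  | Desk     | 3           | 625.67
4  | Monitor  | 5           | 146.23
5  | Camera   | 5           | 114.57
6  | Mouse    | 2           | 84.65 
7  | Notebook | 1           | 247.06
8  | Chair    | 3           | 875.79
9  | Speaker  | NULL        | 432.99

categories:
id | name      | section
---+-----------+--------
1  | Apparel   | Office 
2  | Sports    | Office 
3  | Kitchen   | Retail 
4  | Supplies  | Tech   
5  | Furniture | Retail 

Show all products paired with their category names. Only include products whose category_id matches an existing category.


INNER JOIN keeps only products rows whose category_id matches an id in categories. Walk through each product:
  - product 1 (Pen): category_id=2 -> matches Sports
  - product 2 (Laptop): category_id=4 -> matches Supplies
  - product 3 (Desk): category_id=3 -> matches Kitchen
  - product 4 (Monitor): category_id=5 -> matches Furniture
  - product 5 (Camera): category_id=5 -> matches Furniture
  - product 6 (Mouse): category_id=2 -> matches Sports
  - product 7 (Notebook): category_id=1 -> matches Apparel
  - product 8 (Chair): category_id=3 -> matches Kitchen
  - product 9 (Speaker): category_id=NULL, no match -> dropped
So 1 of 9 rows is dropped.

SQL:
SELECT a.name, b.name AS category
FROM products a
INNER JOIN categories b ON a.category_id = b.id

Result:
name     | category 
---------+----------
Pen      | Sports   
Laptop   | Supplies 
Desk     | Kitchen  
Monitor  | Furniture
Camera   | Furniture
Mouse    | Sports   
Notebook | Apparel  
Chair    | Kitchen  


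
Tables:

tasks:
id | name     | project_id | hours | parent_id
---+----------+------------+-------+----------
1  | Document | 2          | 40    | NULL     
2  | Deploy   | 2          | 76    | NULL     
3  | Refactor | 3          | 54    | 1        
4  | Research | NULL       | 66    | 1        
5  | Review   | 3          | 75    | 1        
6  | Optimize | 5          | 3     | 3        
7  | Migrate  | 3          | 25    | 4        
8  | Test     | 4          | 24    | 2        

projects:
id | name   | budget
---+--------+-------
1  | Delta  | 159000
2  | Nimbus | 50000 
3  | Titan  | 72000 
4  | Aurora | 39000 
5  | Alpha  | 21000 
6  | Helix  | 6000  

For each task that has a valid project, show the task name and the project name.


INNER JOIN keeps only tasks rows whose project_id matches an id in projects. Walk through each task:
  - task 1 (Document): project_id=2 -> matches Nimbus
  - task 2 (Deploy): project_id=2 -> matches Nimbus
  - task 3 (Refactor): project_id=3 -> matches Titan
  - task 4 (Research): project_id=NULL, no match -> dropped
  - task 5 (Review): project_id=3 -> matches Titan
  - task 6 (Optimize): project_id=5 -> matches Alpha
  - task 7 (Migrate): project_id=3 -> matches Titan
  - task 8 (Test): project_id=4 -> matches Aurora
So 1 of 8 rows is dropped.

SQL:
SELECT a.name, b.name AS project
FROM tasks a
INNER JOIN projects b ON a.project_id = b.id

Result:
name     | project
---------+--------
Document | Nimbus 
Deploy   | Nimbus 
Refactor | Titan  
Review   | Titan  
Optimize | Alpha  
Migrate  | Titan  
Test     | Aurora 


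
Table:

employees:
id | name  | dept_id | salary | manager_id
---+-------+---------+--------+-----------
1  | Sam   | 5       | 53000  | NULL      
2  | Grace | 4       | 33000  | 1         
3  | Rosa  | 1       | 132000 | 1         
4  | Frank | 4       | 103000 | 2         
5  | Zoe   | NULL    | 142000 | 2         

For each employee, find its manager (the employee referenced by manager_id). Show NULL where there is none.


This is a self-join: employees is joined to a second copy of itself, matching each row's manager_id to another row's id. Use LEFT JOIN so rows with manager_id=NULL are kept.
  - employee 1 (Sam): manager_id=NULL -> NULL
  - employee 2 (Grace): manager_id=1 -> Sam
  - employee 3 (Rosa): manager_id=1 -> Sam
  - employee 4 (Frank): manager_id=2 -> Grace
  - employee 5 (Zoe): manager_id=2 -> Grace

SQL:
SELECT a.name AS item, b.name AS manager
FROM employees a
LEFT JOIN employees b ON a.manager_id = b.id

Result:
item  | manager
------+--------
Sam   | NULL   
Grace | Sam    
Rosa  | Sam    
Frank | Grace  
Zoe   | Grace  


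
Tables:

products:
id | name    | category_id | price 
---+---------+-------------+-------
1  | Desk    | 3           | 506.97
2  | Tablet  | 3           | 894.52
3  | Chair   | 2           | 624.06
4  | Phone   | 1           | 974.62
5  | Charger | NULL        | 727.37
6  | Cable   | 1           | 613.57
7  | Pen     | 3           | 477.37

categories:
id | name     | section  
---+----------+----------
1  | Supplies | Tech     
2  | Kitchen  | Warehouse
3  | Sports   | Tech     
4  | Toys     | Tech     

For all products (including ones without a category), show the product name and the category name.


LEFT JOIN keeps every row from products (the left table); where category_id has no match in categories, the category columns become NULL. Walk through each product:
  - product 1 (Desk): category_id=3 -> matches Sports
  - product 2 (Tablet): category_id=3 -> matches Sports
  - product 3 (Chair): category_id=2 -> matches Kitchen
  - product 4 (Phone): category_id=1 -> matches Supplies
  - product 5 (Charger): category_id=NULL, no match -> kept with NULL
  - product 6 (Cable): category_id=1 -> matches Supplies
  - product 7 (Pen): category_id=3 -> matches Sports
All 7 rows appear; 1 has NULL category.

SQL:
SELECT a.name, b.name AS category
FROM products a
LEFT JOIN categories b ON a.category_id = b.id

Result:
name    | category
--------+---------
Desk    | Sports  
Tablet  | Sports  
Chair   | Kitchen 
Phone   | Supplies
Charger | NULL    
Cable   | Supplies
Pen     | Sports  


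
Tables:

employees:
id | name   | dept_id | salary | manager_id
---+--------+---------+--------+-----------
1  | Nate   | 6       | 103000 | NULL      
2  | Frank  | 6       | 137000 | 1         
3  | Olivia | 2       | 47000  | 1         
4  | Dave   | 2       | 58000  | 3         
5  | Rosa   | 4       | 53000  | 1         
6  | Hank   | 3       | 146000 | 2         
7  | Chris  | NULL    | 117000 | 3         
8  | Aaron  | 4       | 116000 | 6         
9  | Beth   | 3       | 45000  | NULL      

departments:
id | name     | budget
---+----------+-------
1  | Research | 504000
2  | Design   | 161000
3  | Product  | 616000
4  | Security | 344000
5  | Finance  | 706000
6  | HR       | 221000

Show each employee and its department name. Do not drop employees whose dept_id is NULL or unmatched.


LEFT JOIN keeps every row from employees (the left table); where dept_id has no match in departments, the department columns become NULL. Walk through each employee:
  - employee 1 (Nate): dept_id=6 -> matches HR
  - employee 2 (Frank): dept_id=6 -> matches HR
  - employee 3 (Olivia): dept_id=2 -> matches Design
  - employee 4 (Dave): dept_id=2 -> matches Design
  - employee 5 (Rosa): dept_id=4 -> matches Security
  - employee 6 (Hank): dept_id=3 -> matches Product
  - employee 7 (Chris): dept_id=NULL, no match -> kept with NULL
  - employee 8 (Aaron): dept_id=4 -> matches Security
  - employee 9 (Beth): dept_id=3 -> matches Product
All 9 rows appear; 1 has NULL department.

SQL:
SELECT a.name, b.name AS department
FROM employees a
LEFT JOIN departments b ON a.dept_id = b.id

Result:
name   | department
-------+-----------
Nate   | HR        
Frank  | HR        
Olivia | Design    
Dave   | Design    
Rosa   | Security  
Hank   | Product   
Chris  | NULL      
Aaron  | Security  
Beth   | Product   


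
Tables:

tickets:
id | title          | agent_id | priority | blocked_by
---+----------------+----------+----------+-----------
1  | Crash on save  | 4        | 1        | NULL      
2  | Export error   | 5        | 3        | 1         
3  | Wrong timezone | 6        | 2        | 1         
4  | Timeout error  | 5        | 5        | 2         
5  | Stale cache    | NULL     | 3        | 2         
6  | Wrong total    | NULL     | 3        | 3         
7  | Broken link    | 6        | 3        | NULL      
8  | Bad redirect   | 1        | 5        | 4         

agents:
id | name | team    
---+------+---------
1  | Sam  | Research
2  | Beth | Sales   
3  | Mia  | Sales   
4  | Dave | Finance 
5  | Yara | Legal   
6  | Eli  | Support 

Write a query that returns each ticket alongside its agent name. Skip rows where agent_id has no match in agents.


INNER JOIN keeps only tickets rows whose agent_id matches an id in agents. Walk through each ticket:
  - ticket 1 (Crash on save): agent_id=4 -> matches Dave
  - ticket 2 (Export error): agent_id=5 -> matches Yara
  - ticket 3 (Wrong timezone): agent_id=6 -> matches Eli
  - ticket 4 (Timeout error): agent_id=5 -> matches Yara
  - ticket 5 (Stale cache): agent_id=NULL, no match -> dropped
  - ticket 6 (Wrong total): agent_id=NULL, no match -> dropped
  - ticket 7 (Broken link): agent_id=6 -> matches Eli
  - ticket 8 (Bad redirect): agent_id=1 -> matches Sam
So 2 of 8 rows are dropped.

SQL:
SELECT a.title, b.name AS agent
FROM tickets a
INNER JOIN agents b ON a.agent_id = b.id

Result:
title          | agent
---------------+------
Crash on save  | Dave 
Export error   | Yara 
Wrong timezone | Eli  
Timeout error  | Yara 
Broken link    | Eli  
Bad redirect   | Sam  


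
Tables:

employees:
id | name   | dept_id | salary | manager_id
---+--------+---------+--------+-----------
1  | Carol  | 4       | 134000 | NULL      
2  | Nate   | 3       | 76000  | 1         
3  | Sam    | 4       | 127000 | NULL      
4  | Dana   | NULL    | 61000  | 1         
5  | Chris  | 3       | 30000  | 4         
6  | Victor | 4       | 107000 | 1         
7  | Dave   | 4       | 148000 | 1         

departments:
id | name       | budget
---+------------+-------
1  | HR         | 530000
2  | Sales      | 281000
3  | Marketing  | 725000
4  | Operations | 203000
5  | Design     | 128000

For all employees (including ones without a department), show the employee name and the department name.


LEFT JOIN keeps every row from employees (the left table); where dept_id has no match in departments, the department columns become NULL. Walk through each employee:
  - employee 1 (Carol): dept_id=4 -> matches Operations
  - employee 2 (Nate): dept_id=3 -> matches Marketing
  - employee 3 (Sam): dept_id=4 -> matches Operations
  - employee 4 (Dana): dept_id=NULL, no match -> kept with NULL
  - employee 5 (Chris): dept_id=3 -> matches Marketing
  - employee 6 (Victor): dept_id=4 -> matches Operations
  - employee 7 (Dave): dept_id=4 -> matches Operations
All 7 rows appear; 1 has NULL department.

SQL:
SELECT a.name, b.name AS department
FROM employees a
LEFT JOIN departments b ON a.dept_id = b.id

Result:
name   | department
-------+-----------
Carol  | Operations
Nate   | Marketing 
Sam    | Operations
Dana   | NULL      
Chris  | Marketing 
Victor | Operations
Dave   | Operations


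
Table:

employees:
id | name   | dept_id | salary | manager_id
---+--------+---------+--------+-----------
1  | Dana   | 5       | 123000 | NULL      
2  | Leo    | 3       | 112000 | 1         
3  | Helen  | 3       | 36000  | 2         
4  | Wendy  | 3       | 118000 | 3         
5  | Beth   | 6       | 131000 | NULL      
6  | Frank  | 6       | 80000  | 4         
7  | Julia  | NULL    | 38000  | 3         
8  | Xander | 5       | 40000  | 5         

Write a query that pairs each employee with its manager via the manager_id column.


This is a self-join: employees is joined to a second copy of itself, matching each row's manager_id to another row's id. Use LEFT JOIN so rows with manager_id=NULL are kept.
  - employee 1 (Dana): manager_id=NULL -> NULL
  - employee 2 (Leo): manager_id=1 -> Dana
  - employee 3 (Helen): manager_id=2 -> Leo
  - employee 4 (Wendy): manager_id=3 -> Helen
  - employee 5 (Beth): manager_id=NULL -> NULL
  - employee 6 (Frank): manager_id=4 -> Wendy
  - employee 7 (Julia): manager_id=3 -> Helen
  - employee 8 (Xander): manager_id=5 -> Beth

SQL:
SELECT a.name AS item, b.name AS manager
FROM employees a
LEFT JOIN employees b ON a.manager_id = b.id

Result:
item   | manager
-------+--------
Dana   | NULL   
Leo    | Dana   
Helen  | Leo    
Wendy  | Helen  
Beth   | NULL   
Frank  | Wendy  
Julia  | Helen  
Xander | Beth   


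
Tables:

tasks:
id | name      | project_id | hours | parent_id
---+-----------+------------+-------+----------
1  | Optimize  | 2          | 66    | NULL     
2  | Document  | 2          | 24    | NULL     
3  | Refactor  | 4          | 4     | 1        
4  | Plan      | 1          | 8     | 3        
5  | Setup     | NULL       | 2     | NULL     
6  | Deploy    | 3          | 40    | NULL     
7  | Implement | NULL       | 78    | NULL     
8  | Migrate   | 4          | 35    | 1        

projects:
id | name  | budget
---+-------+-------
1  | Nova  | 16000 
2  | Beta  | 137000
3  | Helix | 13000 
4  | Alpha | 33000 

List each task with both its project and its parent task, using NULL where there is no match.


Two LEFT JOINs from the same base table tasks: one to projects via project_id, one to tasks itself via parent_id. Both are LEFT so every task is preserved.
Match against projects:
  - task 1 (Optimize): project_id=2 -> matches Beta
  - task 2 (Document): project_id=2 -> matches Beta
  - task 3 (Refactor): project_id=4 -> matches Alpha
  - task 4 (Plan): project_id=1 -> matches Nova
  - task 5 (Setup): project_id=NULL, no match -> kept with NULL
  - task 6 (Deploy): project_id=3 -> matches Helix
  - task 7 (Implement): project_id=NULL, no match -> kept with NULL
  - task 8 (Migrate): project_id=4 -> matches Alpha
Match against tasks (self):
  - task 1 (Optimize): parent_id=NULL -> NULL
  - task 2 (Document): parent_id=NULL -> NULL
  - task 3 (Refactor): parent_id=1 -> Optimize
  - task 4 (Plan): parent_id=3 -> Refactor
  - task 5 (Setup): parent_id=NULL -> NULL
  - task 6 (Deploy): parent_id=NULL -> NULL
  - task 7 (Implement): parent_id=NULL -> NULL
  - task 8 (Migrate): parent_id=1 -> Optimize

SQL:
SELECT a.name, b.name AS project, c.name AS parent
FROM tasks a
LEFT JOIN projects b ON a.project_id = b.id
LEFT JOIN tasks c ON a.parent_id = c.id

Result:
name      | project | parent  
----------+---------+---------
Optimize  | Beta    | NULL    
Document  | Beta    | NULL    
Refactor  | Alpha   | Optimize
Plan      | Nova    | Refactor
Setup     | NULL    | NULL    
Deploy    | Helix   | NULL    
Implement | NULL    | NULL    
Migrate   | Alpha   | Optimize


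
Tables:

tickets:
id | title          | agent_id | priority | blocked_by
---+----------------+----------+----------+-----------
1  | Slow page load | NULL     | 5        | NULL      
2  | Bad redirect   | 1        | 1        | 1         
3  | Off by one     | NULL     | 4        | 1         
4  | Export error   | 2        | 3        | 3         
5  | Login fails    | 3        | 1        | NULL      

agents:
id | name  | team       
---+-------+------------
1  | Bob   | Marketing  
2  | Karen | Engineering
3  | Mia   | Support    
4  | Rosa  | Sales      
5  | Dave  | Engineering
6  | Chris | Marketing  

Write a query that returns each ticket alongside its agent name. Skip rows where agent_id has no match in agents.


INNER JOIN keeps only tickets rows whose agent_id matches an id in agents. Walk through each ticket:
  - ticket 1 (Slow page load): agent_id=NULL, no match -> dropped
  - ticket 2 (Bad redirect): agent_id=1 -> matches Bob
  - ticket 3 (Off by one): agent_id=NULL, no match -> dropped
  - ticket 4 (Export error): agent_id=2 -> matches Karen
  - ticket 5 (Login fails): agent_id=3 -> matches Mia
So 2 of 5 rows are dropped.

SQL:
SELECT a.title, b.name AS agent
FROM tickets a
INNER JOIN agents b ON a.agent_id = b.id

Result:
title        | agent
-------------+------
Bad redirect | Bob  
Export error | Karen
Login fails  | Mia  


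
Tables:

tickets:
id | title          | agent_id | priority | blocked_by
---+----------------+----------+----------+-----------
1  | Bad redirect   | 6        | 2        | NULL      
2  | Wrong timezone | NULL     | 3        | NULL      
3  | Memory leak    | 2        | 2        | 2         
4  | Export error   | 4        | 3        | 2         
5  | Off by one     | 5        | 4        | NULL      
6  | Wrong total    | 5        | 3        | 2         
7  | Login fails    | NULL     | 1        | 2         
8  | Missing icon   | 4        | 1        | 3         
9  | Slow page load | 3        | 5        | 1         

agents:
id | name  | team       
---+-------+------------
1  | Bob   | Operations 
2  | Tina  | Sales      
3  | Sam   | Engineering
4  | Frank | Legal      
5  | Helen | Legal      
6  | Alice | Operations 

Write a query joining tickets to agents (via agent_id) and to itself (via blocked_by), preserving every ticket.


Two LEFT JOINs from the same base table tickets: one to agents via agent_id, one to tickets itself via blocked_by. Both are LEFT so every ticket is preserved.
Match against agents:
  - ticket 1 (Bad redirect): agent_id=6 -> matches Alice
  - ticket 2 (Wrong timezone): agent_id=NULL, no match -> kept with NULL
  - ticket 3 (Memory leak): agent_id=2 -> matches Tina
  - ticket 4 (Export error): agent_id=4 -> matches Frank
  - ticket 5 (Off by one): agent_id=5 -> matches Helen
  - ticket 6 (Wrong total): agent_id=5 -> matches Helen
  - ticket 7 (Login fails): agent_id=NULL, no match -> kept with NULL
  - ticket 8 (Missing icon): agent_id=4 -> matches Frank
  - ticket 9 (Slow page load): agent_id=3 -> matches Sam
Match against tickets (self):
  - ticket 1 (Bad redirect): blocked_by=NULL -> NULL
  - ticket 2 (Wrong timezone): blocked_by=NULL -> NULL
  - ticket 3 (Memory leak): blocked_by=2 -> Wrong timezone
  - ticket 4 (Export error): blocked_by=2 -> Wrong timezone
  - ticket 5 (Off by one): blocked_by=NULL -> NULL
  - ticket 6 (Wrong total): blocked_by=2 -> Wrong timezone
  - ticket 7 (Login fails): blocked_by=2 -> Wrong timezone
  - ticket 8 (Missing icon): blocked_by=3 -> Memory leak
  - ticket 9 (Slow page load): blocked_by=1 -> Bad redirect

SQL:
SELECT a.title, b.name AS agent, c.title AS blocked_by
FROM tickets a
LEFT JOIN agents b ON a.agent_id = b.id
LEFT JOIN tickets c ON a.blocked_by = c.id

Result:
title          | agent | blocked_by    
---------------+-------+---------------
Bad redirect   | Alice | NULL          
Wrong timezone | NULL  | NULL          
Memory leak    | Tina  | Wrong timezone
Export error   | Frank | Wrong timezone
Off by one     | Helen | NULL          
Wrong total    | Helen | Wrong timezone
Login fails    | NULL  | Wrong timezone
Missing icon   | Frank | Memory leak   
Slow page load | Sam   | Bad redirect  


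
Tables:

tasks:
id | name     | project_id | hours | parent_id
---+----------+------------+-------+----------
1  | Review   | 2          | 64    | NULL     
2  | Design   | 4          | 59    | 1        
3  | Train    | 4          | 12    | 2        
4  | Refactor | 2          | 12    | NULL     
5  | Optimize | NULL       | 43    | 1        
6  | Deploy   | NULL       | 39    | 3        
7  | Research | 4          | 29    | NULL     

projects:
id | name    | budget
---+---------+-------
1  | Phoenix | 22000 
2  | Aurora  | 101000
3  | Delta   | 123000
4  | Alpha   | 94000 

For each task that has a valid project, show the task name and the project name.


INNER JOIN keeps only tasks rows whose project_id matches an id in projects. Walk through each task:
  - task 1 (Review): project_id=2 -> matches Aurora
  - task 2 (Design): project_id=4 -> matches Alpha
  - task 3 (Train): project_id=4 -> matches Alpha
  - task 4 (Refactor): project_id=2 -> matches Aurora
  - task 5 (Optimize): project_id=NULL, no match -> dropped
  - task 6 (Deploy): project_id=NULL, no match -> dropped
  - task 7 (Research): project_id=4 -> matches Alpha
So 2 of 7 rows are dropped.

SQL:
SELECT a.name, b.name AS project
FROM tasks a
INNER JOIN projects b ON a.project_id = b.id

Result:
name     | project
---------+--------
Review   | Aurora 
Design   | Alpha  
Train    | Alpha  
Refactor | Aurora 
Research | Alpha  


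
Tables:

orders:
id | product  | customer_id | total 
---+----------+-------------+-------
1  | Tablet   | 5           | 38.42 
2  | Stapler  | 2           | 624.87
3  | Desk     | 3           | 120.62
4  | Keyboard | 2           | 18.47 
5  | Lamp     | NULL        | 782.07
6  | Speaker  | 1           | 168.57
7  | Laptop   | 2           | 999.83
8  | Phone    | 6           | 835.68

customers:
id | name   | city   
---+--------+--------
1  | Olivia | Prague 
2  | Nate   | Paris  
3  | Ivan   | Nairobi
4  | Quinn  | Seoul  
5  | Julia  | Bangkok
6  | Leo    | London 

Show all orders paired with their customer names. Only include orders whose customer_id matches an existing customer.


INNER JOIN keeps only orders rows whose customer_id matches an id in customers. Walk through each order:
  - order 1 (Tablet): customer_id=5 -> matches Julia
  - order 2 (Stapler): customer_id=2 -> matches Nate
  - order 3 (Desk): customer_id=3 -> matches Ivan
  - order 4 (Keyboard): customer_id=2 -> matches Nate
  - order 5 (Lamp): customer_id=NULL, no match -> dropped
  - order 6 (Speaker): customer_id=1 -> matches Olivia
  - order 7 (Laptop): customer_id=2 -> matches Nate
  - order 8 (Phone): customer_id=6 -> matches Leo
So 1 of 8 rows is dropped.

SQL:
SELECT a.product, b.name AS customer
FROM orders a
INNER JOIN customers b ON a.customer_id = b.id

Result:
product  | customer
---------+---------
Tablet   | Julia   
Stapler  | Nate    
Desk     | Ivan    
Keyboard | Nate    
Speaker  | Olivia  
Laptop   | Nate    
Phone    | Leo     


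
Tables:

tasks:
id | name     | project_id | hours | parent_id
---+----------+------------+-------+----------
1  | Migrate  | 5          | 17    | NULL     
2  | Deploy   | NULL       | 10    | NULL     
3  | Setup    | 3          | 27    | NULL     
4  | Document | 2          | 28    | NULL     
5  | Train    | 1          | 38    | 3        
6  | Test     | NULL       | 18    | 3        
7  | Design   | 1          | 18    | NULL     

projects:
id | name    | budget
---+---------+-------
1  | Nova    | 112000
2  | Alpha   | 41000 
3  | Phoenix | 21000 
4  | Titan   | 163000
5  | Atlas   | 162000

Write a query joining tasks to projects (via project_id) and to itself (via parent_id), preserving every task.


Two LEFT JOINs from the same base table tasks: one to projects via project_id, one to tasks itself via parent_id. Both are LEFT so every task is preserved.
Match against projects:
  - task 1 (Migrate): project_id=5 -> matches Atlas
  - task 2 (Deploy): project_id=NULL, no match -> kept with NULL
  - task 3 (Setup): project_id=3 -> matches Phoenix
  - task 4 (Document): project_id=2 -> matches Alpha
  - task 5 (Train): project_id=1 -> matches Nova
  - task 6 (Test): project_id=NULL, no match -> kept with NULL
  - task 7 (Design): project_id=1 -> matches Nova
Match against tasks (self):
  - task 1 (Migrate): parent_id=NULL -> NULL
  - task 2 (Deploy): parent_id=NULL -> NULL
  - task 3 (Setup): parent_id=NULL -> NULL
  - task 4 (Document): parent_id=NULL -> NULL
  - task 5 (Train): parent_id=3 -> Setup
  - task 6 (Test): parent_id=3 -> Setup
  - task 7 (Design): parent_id=NULL -> NULL

SQL:
SELECT a.name, b.name AS project, c.name AS parent
FROM tasks a
LEFT JOIN projects b ON a.project_id = b.id
LEFT JOIN tasks c ON a.parent_id = c.id

Result:
name     | project | parent
---------+---------+-------
Migrate  | Atlas   | NULL  
Deploy   | NULL    | NULL  
Setup    | Phoenix | NULL  
Document | Alpha   | NULL  
Train    | Nova    | Setup 
Test     | NULL    | Setup 
Design   | Nova    | NULL  


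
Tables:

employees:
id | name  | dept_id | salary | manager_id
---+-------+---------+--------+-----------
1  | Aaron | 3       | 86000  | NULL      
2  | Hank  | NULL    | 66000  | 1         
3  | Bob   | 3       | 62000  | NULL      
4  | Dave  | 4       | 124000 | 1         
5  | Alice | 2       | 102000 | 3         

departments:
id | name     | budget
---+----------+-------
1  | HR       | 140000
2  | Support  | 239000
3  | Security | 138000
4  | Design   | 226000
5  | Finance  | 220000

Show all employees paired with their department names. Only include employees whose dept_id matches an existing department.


INNER JOIN keeps only employees rows whose dept_id matches an id in departments. Walk through each employee:
  - employee 1 (Aaron): dept_id=3 -> matches Security
  - employee 2 (Hank): dept_id=NULL, no match -> dropped
  - employee 3 (Bob): dept_id=3 -> matches Security
  - employee 4 (Dave): dept_id=4 -> matches Design
  - employee 5 (Alice): dept_id=2 -> matches Support
So 1 of 5 rows is dropped.

SQL:
SELECT a.name, b.name AS department
FROM employees a
INNER JOIN departments b ON a.dept_id = b.id

Result:
name  | department
------+-----------
Aaron | Security  
Bob   | Security  
Dave  | Design    
Alice | Support   


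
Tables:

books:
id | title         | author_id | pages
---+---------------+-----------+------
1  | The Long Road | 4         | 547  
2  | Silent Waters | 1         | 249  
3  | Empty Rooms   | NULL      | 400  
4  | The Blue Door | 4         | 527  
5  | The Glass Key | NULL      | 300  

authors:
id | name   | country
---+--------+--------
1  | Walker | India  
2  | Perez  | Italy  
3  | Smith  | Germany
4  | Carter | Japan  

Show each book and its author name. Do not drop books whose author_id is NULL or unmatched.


LEFT JOIN keeps every row from books (the left table); where author_id has no match in authors, the author columns become NULL. Walk through each book:
  - book 1 (The Long Road): author_id=4 -> matches Carter
  - book 2 (Silent Waters): author_id=1 -> matches Walker
  - book 3 (Empty Rooms): author_id=NULL, no match -> kept with NULL
  - book 4 (The Blue Door): author_id=4 -> matches Carter
  - book 5 (The Glass Key): author_id=NULL, no match -> kept with NULL
All 5 rows appear; 2 have NULL author.

SQL:
SELECT a.title, b.name AS author
FROM books a
LEFT JOIN authors b ON a.author_id = b.id

Result:
title         | author
--------------+-------
The Long Road | Carter
Silent Waters | Walker
Empty Rooms   | NULL  
The Blue Door | Carter
The Glass Key | NULL  


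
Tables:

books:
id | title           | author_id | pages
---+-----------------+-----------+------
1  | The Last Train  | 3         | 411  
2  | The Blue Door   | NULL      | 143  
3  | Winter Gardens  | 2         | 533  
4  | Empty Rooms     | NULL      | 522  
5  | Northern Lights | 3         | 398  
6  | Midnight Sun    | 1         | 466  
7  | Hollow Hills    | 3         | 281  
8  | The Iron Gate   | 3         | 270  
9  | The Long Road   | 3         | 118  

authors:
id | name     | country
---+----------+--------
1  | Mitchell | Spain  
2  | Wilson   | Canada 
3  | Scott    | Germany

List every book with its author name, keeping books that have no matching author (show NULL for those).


LEFT JOIN keeps every row from books (the left table); where author_id has no match in authors, the author columns become NULL. Walk through each book:
  - book 1 (The Last Train): author_id=3 -> matches Scott
  - book 2 (The Blue Door): author_id=NULL, no match -> kept with NULL
  - book 3 (Winter Gardens): author_id=2 -> matches Wilson
  - book 4 (Empty Rooms): author_id=NULL, no match -> kept with NULL
  - book 5 (Northern Lights): author_id=3 -> matches Scott
  - book 6 (Midnight Sun): author_id=1 -> matches Mitchell
  - book 7 (Hollow Hills): author_id=3 -> matches Scott
  - book 8 (The Iron Gate): author_id=3 -> matches Scott
  - book 9 (The Long Road): author_id=3 -> matches Scott
All 9 rows appear; 2 have NULL author.

SQL:
SELECT a.title, b.name AS author
FROM books a
LEFT JOIN authors b ON a.author_id = b.id

Result:
title           | author  
----------------+---------
The Last Train  | Scott   
The Blue Door   | NULL    
Winter Gardens  | Wilson  
Empty Rooms     | NULL    
Northern Lights | Scott   
Midnight Sun    | Mitchell
Hollow Hills    | Scott   
The Iron Gate   | Scott   
The Long Road   | Scott   


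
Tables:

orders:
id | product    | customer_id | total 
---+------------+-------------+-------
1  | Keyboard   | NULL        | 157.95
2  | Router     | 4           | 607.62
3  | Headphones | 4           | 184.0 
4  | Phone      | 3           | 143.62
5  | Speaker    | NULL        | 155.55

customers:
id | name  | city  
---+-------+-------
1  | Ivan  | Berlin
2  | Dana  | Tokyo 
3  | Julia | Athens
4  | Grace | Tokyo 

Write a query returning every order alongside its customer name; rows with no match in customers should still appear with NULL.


LEFT JOIN keeps every row from orders (the left table); where customer_id has no match in customers, the customer columns become NULL. Walk through each order:
  - order 1 (Keyboard): customer_id=NULL, no match -> kept with NULL
  - order 2 (Router): customer_id=4 -> matches Grace
  - order 3 (Headphones): customer_id=4 -> matches Grace
  - order 4 (Phone): customer_id=3 -> matches Julia
  - order 5 (Speaker): customer_id=NULL, no match -> kept with NULL
All 5 rows appear; 2 have NULL customer.

SQL:
SELECT a.product, b.name AS customer
FROM orders a
LEFT JOIN customers b ON a.customer_id = b.id

Result:
product    | customer
-----------+---------
Keyboard   | NULL    
Router     | Grace   
Headphones | Grace   
Phone      | Julia   
Speaker    | NULL    
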